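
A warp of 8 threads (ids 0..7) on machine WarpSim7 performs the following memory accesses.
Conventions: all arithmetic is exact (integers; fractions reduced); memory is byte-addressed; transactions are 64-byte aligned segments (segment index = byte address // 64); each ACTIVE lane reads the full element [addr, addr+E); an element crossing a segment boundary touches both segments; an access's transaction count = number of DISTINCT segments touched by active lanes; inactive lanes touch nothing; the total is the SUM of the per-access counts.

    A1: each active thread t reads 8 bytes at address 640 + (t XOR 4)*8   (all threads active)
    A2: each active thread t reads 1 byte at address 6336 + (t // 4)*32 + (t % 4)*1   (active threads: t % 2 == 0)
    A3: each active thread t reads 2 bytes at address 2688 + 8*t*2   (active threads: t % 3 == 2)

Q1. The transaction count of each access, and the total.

A1: 1 transaction
A2: 1 transaction
A3: 2 transactions

Answer: 1,1,2; total 4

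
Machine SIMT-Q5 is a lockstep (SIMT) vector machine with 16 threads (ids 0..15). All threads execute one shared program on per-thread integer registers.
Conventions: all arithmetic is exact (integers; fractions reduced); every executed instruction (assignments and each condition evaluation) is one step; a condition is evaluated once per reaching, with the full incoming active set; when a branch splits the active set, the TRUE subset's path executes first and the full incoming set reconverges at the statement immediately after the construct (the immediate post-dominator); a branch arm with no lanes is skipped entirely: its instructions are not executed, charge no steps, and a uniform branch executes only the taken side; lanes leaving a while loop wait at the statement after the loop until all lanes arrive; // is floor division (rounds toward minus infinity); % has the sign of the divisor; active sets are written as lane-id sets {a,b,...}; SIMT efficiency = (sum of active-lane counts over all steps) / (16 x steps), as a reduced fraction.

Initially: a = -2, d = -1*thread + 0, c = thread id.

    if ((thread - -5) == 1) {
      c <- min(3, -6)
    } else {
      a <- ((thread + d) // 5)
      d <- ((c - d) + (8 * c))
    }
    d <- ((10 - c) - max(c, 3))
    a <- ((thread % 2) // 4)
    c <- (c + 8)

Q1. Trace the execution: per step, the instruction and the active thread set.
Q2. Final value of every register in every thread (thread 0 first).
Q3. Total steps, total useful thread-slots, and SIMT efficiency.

step 0: eval ((thread - -5) == 1)    {0,1,2,3,4,5,6,7,8,9,10,11,12,13,14,15}
step 1: a <- ((thread + d) // 5)     {0,1,2,3,4,5,6,7,8,9,10,11,12,13,14,15}
step 2: d <- ((c - d) + (8 * c))     {0,1,2,3,4,5,6,7,8,9,10,11,12,13,14,15}
step 3: d <- ((10 - c) - max(c, 3))  {0,1,2,3,4,5,6,7,8,9,10,11,12,13,14,15}
step 4: a <- ((thread % 2) // 4)     {0,1,2,3,4,5,6,7,8,9,10,11,12,13,14,15}
step 5: c <- (c + 8)                 {0,1,2,3,4,5,6,7,8,9,10,11,12,13,14,15}

Answer: 6 steps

a: 0,0,0,0,0,0,0,0,0,0,0,0,0,0,0,0
d: 7,6,5,4,2,0,-2,-4,-6,-8,-10,-12,-14,-16,-18,-20
c: 8,9,10,11,12,13,14,15,16,17,18,19,20,21,22,23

steps = 6; useful = 96; efficiency = 96/96 = 1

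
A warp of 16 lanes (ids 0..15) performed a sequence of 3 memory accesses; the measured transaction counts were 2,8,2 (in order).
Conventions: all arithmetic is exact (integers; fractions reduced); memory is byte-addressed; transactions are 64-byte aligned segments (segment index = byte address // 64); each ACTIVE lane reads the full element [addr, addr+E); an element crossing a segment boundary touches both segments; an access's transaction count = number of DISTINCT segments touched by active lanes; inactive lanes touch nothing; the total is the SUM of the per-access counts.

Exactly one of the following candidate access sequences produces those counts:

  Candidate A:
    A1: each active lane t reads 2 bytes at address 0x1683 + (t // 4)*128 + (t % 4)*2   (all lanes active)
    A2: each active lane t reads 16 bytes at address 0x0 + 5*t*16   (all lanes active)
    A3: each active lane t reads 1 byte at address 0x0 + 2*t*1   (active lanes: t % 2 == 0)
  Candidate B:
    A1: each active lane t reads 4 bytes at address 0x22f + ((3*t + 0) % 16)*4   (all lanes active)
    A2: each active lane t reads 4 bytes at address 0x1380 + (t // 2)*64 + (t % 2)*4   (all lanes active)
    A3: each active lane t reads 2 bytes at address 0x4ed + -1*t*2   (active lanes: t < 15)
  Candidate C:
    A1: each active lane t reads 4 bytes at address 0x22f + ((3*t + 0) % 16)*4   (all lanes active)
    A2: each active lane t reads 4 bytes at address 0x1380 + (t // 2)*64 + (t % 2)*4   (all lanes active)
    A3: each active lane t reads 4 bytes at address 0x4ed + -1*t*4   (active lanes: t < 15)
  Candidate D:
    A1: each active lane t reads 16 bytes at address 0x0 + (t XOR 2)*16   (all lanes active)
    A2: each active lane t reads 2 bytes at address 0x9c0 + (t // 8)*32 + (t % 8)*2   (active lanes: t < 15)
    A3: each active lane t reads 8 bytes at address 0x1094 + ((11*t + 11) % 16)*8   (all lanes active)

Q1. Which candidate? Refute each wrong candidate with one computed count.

A: A1 gives 4 transactions, not 2
B: A3 gives 1 transaction, not 2
D: A1 gives 4 transactions, not 2
C: all counts match (2,8,2)

Answer: C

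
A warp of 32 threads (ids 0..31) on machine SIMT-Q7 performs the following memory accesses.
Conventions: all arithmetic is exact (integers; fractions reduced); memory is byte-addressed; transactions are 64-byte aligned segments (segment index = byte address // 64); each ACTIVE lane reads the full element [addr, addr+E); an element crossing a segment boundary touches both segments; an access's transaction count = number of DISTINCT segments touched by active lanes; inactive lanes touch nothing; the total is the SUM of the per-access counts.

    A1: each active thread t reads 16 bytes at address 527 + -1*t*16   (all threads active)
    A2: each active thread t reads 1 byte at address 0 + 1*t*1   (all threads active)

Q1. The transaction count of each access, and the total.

A1: 9 transactions
A2: 1 transaction

Answer: 9,1; total 10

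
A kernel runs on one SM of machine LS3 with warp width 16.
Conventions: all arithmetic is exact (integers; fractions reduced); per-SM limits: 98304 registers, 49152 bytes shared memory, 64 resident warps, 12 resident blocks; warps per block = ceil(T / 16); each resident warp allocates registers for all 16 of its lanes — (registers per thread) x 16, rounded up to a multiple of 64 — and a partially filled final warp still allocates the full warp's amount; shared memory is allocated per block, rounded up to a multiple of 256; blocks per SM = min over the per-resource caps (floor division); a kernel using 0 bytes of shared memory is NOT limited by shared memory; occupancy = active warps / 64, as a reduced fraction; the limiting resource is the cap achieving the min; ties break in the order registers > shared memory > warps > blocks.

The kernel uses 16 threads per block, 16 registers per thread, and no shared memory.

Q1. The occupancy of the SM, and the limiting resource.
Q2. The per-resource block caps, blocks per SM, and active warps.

Answer: occupancy 3/16, limited by blocks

registers: 384 blocks
shared memory: no limit (kernel uses none)
warps: 64 blocks
blocks: 12 blocks

Answer: 12 blocks, 12 active warps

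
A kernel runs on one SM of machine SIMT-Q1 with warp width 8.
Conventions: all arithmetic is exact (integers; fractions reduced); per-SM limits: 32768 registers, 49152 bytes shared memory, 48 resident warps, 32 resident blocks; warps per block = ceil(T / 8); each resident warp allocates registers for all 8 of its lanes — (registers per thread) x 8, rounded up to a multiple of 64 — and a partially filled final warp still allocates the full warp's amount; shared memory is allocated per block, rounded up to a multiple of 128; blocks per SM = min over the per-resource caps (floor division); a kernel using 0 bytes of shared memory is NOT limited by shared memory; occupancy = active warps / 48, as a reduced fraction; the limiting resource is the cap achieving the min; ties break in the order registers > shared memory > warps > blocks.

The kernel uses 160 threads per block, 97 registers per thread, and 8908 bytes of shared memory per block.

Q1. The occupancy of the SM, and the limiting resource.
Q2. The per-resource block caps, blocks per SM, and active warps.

Answer: occupancy 5/12, limited by registers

registers: 1 block
shared memory: 5 blocks
warps: 2 blocks
blocks: 32 blocks

Answer: 1 block, 20 active warps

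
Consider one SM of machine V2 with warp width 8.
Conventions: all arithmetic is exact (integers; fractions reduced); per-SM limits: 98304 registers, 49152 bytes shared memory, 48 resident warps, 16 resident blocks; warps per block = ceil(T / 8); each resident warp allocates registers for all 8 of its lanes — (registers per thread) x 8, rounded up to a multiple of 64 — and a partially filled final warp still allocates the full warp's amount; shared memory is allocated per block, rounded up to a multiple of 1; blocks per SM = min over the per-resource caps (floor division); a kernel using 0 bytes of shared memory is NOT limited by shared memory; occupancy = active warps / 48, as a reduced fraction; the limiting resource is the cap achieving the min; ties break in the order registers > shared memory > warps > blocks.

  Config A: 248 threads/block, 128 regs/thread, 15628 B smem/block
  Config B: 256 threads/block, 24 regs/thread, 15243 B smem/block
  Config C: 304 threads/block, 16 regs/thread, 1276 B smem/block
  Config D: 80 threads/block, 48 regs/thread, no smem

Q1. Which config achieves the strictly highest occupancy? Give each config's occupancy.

occupancies: A 31/48, B 2/3, C 19/24, D 5/6

Answer: D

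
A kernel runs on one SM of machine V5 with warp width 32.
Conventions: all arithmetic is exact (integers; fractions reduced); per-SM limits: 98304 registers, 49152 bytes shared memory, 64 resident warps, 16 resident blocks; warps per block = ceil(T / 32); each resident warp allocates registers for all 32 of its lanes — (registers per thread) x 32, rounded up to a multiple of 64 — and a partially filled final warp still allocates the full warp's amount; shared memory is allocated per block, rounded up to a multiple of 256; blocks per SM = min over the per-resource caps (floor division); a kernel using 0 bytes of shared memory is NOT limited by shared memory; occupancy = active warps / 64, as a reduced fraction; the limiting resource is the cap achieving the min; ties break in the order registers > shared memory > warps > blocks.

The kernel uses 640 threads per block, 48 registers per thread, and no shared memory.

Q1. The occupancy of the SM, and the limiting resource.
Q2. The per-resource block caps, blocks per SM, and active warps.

Answer: occupancy 15/16, limited by registers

registers: 3 blocks
shared memory: no limit (kernel uses none)
warps: 3 blocks
blocks: 16 blocks

Answer: 3 blocks, 60 active warps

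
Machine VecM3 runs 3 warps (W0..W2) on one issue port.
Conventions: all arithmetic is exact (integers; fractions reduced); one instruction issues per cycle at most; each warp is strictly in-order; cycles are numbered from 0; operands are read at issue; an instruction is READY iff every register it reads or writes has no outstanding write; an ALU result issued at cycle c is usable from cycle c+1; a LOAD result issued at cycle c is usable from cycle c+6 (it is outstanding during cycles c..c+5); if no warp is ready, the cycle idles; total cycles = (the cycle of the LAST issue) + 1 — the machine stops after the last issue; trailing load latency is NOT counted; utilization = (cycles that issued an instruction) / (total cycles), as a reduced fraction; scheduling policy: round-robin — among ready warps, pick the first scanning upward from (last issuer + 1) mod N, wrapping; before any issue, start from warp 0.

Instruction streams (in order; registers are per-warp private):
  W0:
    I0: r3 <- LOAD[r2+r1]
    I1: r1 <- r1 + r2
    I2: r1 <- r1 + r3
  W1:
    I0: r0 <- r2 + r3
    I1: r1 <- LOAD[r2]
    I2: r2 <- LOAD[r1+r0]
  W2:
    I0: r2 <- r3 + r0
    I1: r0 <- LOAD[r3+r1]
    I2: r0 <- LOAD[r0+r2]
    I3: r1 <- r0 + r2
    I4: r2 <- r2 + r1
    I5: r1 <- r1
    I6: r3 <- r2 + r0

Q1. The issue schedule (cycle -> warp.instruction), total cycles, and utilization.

cycle 0: W0.I0
cycle 1: W1.I0
cycle 2: W2.I0
cycle 3: W0.I1
cycle 4: W1.I1
cycle 5: W2.I1
cycle 6: W0.I2
cycle 7: idle
cycle 8: idle
cycle 9: idle
cycle 10: W1.I2
cycle 11: W2.I2
cycle 12: idle
cycle 13: idle
cycle 14: idle
cycle 15: idle
cycle 16: idle
cycle 17: W2.I3
cycle 18: W2.I4
cycle 19: W2.I5
cycle 20: W2.I6

Answer: 21 cycles, utilization 13/21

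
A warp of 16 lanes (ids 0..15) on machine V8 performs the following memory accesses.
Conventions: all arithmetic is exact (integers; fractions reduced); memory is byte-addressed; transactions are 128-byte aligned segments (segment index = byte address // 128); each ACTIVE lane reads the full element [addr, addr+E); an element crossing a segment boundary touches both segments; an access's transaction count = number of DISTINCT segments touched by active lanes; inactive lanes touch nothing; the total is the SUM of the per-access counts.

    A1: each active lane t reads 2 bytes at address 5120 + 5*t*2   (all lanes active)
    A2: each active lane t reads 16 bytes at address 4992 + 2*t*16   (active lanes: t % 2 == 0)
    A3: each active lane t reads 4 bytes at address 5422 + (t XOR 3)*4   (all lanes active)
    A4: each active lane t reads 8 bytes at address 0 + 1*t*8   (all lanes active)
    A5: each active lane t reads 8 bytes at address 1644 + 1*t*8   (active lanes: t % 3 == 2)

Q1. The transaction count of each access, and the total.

A1: 2 transactions
A2: 4 transactions
A3: 1 transaction
A4: 1 transaction
A5: 2 transactions

Answer: 2,4,1,1,2; total 10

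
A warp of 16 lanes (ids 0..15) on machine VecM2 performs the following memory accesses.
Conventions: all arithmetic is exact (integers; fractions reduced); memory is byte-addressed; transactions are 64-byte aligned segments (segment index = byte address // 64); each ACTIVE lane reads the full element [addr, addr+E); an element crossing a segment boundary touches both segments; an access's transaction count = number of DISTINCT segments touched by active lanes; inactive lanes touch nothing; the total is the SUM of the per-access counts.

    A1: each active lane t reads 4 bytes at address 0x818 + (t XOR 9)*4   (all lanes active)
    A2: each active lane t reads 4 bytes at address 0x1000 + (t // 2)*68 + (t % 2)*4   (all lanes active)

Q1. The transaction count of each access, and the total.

A1: 2 transactions
A2: 8 transactions

Answer: 2,8; total 10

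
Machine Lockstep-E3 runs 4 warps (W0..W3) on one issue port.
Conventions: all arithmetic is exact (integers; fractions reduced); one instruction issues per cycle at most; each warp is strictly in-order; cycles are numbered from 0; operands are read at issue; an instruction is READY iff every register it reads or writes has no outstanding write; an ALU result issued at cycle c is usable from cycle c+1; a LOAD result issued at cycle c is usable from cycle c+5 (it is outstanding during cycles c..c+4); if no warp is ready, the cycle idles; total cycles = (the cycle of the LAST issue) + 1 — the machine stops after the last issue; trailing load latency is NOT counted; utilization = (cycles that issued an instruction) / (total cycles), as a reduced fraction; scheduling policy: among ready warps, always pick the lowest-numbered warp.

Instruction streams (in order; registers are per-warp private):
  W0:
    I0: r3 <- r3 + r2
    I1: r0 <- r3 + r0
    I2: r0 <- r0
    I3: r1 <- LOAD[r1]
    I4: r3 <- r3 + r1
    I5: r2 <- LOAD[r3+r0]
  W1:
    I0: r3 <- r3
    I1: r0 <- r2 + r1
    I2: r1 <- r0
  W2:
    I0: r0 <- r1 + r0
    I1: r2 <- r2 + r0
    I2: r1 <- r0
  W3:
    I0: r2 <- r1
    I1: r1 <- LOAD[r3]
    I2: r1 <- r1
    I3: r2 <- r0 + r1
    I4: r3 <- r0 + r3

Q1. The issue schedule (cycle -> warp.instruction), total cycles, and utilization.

cycle 0: W0.I0
cycle 1: W0.I1
cycle 2: W0.I2
cycle 3: W0.I3
cycle 4: W1.I0
cycle 5: W1.I1
cycle 6: W1.I2
cycle 7: W2.I0
cycle 8: W0.I4
cycle 9: W0.I5
cycle 10: W2.I1
cycle 11: W2.I2
cycle 12: W3.I0
cycle 13: W3.I1
cycle 14: idle
cycle 15: idle
cycle 16: idle
cycle 17: idle
cycle 18: W3.I2
cycle 19: W3.I3
cycle 20: W3.I4

Answer: 21 cycles, utilization 17/21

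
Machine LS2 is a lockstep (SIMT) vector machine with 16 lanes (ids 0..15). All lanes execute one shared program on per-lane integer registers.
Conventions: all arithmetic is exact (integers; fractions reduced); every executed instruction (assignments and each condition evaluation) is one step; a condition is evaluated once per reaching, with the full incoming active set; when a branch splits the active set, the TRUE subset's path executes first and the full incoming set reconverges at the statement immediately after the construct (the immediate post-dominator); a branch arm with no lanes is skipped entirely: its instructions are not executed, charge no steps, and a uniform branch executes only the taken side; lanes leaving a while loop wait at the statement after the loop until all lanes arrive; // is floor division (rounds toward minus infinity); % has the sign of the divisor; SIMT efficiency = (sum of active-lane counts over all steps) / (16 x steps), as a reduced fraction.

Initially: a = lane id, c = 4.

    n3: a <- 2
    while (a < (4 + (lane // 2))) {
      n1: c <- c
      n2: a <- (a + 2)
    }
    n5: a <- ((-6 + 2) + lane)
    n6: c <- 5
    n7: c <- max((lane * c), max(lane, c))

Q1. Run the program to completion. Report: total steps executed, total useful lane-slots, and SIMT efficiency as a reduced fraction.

Answer: 20 steps, 224 useful, 7/10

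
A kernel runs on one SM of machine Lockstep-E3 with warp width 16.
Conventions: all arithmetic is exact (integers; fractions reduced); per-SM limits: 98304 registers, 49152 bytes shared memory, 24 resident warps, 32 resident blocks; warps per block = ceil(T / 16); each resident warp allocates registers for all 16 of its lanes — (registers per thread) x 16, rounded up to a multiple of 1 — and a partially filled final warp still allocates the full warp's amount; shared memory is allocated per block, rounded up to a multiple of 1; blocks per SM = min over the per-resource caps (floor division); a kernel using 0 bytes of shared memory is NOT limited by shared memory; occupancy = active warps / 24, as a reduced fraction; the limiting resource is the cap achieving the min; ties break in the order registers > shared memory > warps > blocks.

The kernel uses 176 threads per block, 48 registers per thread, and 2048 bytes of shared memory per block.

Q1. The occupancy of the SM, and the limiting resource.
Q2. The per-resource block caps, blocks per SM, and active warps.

Answer: occupancy 11/12, limited by warps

registers: 11 blocks
shared memory: 24 blocks
warps: 2 blocks
blocks: 32 blocks

Answer: 2 blocks, 22 active warps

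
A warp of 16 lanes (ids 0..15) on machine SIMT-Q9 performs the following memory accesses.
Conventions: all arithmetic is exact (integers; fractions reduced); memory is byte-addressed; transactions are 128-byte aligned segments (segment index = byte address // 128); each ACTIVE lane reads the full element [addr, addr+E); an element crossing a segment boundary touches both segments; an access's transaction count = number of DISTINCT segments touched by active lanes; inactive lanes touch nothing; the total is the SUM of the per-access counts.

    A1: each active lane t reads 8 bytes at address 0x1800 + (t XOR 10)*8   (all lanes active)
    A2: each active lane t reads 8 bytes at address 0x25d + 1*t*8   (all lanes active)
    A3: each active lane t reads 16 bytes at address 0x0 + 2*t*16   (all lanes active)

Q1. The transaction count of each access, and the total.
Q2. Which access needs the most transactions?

A1: 1 transaction
A2: 2 transactions
A3: 4 transactions

Answer: 1,2,4; total 7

Answer: A3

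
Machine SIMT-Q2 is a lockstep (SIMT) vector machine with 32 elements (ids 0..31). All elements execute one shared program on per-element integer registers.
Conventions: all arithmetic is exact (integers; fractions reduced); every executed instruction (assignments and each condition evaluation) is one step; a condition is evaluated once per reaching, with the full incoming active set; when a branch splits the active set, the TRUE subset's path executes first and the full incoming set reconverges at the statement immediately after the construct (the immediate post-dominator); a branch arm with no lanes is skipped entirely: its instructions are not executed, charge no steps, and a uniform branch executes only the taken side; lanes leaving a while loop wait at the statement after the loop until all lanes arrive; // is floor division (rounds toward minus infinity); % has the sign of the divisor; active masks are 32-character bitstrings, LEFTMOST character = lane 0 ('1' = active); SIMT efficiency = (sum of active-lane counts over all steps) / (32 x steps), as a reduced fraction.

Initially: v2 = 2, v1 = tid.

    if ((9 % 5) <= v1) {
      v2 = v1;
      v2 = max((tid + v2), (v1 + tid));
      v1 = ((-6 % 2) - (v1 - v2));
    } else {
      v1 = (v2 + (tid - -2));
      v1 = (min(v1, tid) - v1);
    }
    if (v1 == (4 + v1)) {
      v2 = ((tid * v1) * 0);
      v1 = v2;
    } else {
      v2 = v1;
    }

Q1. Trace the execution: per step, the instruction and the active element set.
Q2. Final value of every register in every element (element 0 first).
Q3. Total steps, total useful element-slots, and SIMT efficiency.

step 0: eval ((9 % 5) <= v1)         11111111111111111111111111111111
step 1: v2 <- v1                     00001111111111111111111111111111
step 2: v2 <- max((tid + v2), (v1 + tid)) 00001111111111111111111111111111
step 3: v1 <- ((-6 % 2) - (v1 - v2)) 00001111111111111111111111111111
step 4: v1 <- (v2 + (tid - -2))      11110000000000000000000000000000
step 5: v1 <- (min(v1, tid) - v1)    11110000000000000000000000000000
step 6: eval (v1 == (4 + v1))        11111111111111111111111111111111
step 7: v2 <- v1                     11111111111111111111111111111111

Answer: 8 steps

v2: -4,-4,-4,-4,4,5,6,7,8,9,10,11,12,13,14,15,16,17,18,19,20,21,22,23,24,25,26,27,28,29,30,31
v1: -4,-4,-4,-4,4,5,6,7,8,9,10,11,12,13,14,15,16,17,18,19,20,21,22,23,24,25,26,27,28,29,30,31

steps = 8; useful = 188; efficiency = 188/256 = 47/64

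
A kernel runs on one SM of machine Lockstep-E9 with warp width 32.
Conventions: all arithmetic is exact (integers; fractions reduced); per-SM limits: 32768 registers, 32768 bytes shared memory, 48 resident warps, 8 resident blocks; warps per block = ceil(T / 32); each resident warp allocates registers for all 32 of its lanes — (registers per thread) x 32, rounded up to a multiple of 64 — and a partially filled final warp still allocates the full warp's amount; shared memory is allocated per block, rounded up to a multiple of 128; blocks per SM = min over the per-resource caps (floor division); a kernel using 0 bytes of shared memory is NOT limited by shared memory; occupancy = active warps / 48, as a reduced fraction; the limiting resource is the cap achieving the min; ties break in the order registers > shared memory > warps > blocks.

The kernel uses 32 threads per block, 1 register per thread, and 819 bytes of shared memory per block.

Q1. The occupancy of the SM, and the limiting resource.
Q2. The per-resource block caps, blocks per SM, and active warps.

Answer: occupancy 1/6, limited by blocks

registers: 512 blocks
shared memory: 36 blocks
warps: 48 blocks
blocks: 8 blocks

Answer: 8 blocks, 8 active warps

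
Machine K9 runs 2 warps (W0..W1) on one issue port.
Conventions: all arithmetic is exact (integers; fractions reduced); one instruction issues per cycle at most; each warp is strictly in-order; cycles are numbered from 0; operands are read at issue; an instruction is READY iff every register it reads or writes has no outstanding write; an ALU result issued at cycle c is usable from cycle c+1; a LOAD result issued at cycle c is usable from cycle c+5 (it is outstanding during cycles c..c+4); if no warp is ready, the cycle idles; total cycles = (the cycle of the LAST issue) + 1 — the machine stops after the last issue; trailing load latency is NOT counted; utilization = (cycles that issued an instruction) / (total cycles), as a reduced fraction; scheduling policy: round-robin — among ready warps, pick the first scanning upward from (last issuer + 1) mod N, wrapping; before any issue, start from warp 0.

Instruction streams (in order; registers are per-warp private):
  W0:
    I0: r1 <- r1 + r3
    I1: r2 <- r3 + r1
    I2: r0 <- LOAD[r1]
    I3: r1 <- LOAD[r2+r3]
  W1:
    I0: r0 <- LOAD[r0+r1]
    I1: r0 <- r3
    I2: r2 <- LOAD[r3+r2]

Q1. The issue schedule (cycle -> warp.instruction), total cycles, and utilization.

cycle 0: W0.I0
cycle 1: W1.I0
cycle 2: W0.I1
cycle 3: W0.I2
cycle 4: W0.I3
cycle 5: idle
cycle 6: W1.I1
cycle 7: W1.I2

Answer: 8 cycles, utilization 7/8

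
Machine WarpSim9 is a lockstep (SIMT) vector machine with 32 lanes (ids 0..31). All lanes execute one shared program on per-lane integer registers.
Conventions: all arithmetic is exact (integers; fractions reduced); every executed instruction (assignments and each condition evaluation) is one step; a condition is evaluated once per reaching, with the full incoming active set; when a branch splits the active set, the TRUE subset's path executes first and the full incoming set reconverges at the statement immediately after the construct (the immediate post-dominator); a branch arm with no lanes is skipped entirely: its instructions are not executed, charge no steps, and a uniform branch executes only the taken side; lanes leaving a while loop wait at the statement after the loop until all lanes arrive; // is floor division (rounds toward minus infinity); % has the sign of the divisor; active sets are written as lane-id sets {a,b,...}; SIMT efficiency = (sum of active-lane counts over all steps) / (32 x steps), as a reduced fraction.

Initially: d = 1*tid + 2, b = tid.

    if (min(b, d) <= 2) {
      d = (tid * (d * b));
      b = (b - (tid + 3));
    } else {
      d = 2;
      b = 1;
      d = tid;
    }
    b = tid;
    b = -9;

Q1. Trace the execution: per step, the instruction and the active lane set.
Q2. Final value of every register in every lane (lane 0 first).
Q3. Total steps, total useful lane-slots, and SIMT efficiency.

step 0: eval (min(b, d) <= 2)        {0,1,2,3,4,5,6,7,8,9,10,11,12,13,14,15,16,17,18,19,20,21,22,23,24,25,26,27,28,29,30,31}
step 1: d <- (tid * (d * b))         {0,1,2}
step 2: b <- (b - (tid + 3))         {0,1,2}
step 3: d <- 2                       {3,4,5,6,7,8,9,10,11,12,13,14,15,16,17,18,19,20,21,22,23,24,25,26,27,28,29,30,31}
step 4: b <- 1                       {3,4,5,6,7,8,9,10,11,12,13,14,15,16,17,18,19,20,21,22,23,24,25,26,27,28,29,30,31}
step 5: d <- tid                     {3,4,5,6,7,8,9,10,11,12,13,14,15,16,17,18,19,20,21,22,23,24,25,26,27,28,29,30,31}
step 6: b <- tid                     {0,1,2,3,4,5,6,7,8,9,10,11,12,13,14,15,16,17,18,19,20,21,22,23,24,25,26,27,28,29,30,31}
step 7: b <- -9                      {0,1,2,3,4,5,6,7,8,9,10,11,12,13,14,15,16,17,18,19,20,21,22,23,24,25,26,27,28,29,30,31}

Answer: 8 steps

d: 0,3,16,3,4,5,6,7,8,9,10,11,12,13,14,15,16,17,18,19,20,21,22,23,24,25,26,27,28,29,30,31
b: -9,-9,-9,-9,-9,-9,-9,-9,-9,-9,-9,-9,-9,-9,-9,-9,-9,-9,-9,-9,-9,-9,-9,-9,-9,-9,-9,-9,-9,-9,-9,-9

steps = 8; useful = 189; efficiency = 189/256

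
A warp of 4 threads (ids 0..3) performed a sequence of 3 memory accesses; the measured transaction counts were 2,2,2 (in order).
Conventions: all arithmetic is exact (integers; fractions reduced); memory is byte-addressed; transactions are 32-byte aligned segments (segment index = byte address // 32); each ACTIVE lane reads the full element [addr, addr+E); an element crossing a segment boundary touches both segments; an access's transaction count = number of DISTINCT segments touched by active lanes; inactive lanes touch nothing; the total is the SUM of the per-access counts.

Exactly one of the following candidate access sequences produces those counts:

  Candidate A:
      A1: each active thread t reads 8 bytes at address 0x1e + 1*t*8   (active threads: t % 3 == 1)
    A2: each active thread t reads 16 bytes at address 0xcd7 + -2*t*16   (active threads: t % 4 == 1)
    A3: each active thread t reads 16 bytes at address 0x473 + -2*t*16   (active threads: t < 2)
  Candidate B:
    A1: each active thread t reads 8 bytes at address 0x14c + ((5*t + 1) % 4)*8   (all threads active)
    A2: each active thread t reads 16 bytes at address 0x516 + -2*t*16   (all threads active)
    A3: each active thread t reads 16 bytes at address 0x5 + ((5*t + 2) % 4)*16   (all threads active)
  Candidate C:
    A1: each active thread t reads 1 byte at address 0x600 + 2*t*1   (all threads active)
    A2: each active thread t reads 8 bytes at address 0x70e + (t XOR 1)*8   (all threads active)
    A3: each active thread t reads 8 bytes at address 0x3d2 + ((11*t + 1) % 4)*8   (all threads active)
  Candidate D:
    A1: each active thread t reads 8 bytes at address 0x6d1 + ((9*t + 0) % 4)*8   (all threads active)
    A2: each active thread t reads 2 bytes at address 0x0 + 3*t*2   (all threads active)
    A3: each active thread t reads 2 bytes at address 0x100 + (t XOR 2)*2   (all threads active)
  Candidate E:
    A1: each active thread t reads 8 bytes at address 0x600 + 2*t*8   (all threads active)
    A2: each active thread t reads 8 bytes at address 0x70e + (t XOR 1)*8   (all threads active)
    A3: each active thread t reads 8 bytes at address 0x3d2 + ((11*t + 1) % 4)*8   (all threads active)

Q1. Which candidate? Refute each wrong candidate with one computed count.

A: A1 gives 1 transaction, not 2
B: A2 gives 5 transactions, not 2
C: A1 gives 1 transaction, not 2
D: A2 gives 1 transaction, not 2
E: all counts match (2,2,2)

Answer: E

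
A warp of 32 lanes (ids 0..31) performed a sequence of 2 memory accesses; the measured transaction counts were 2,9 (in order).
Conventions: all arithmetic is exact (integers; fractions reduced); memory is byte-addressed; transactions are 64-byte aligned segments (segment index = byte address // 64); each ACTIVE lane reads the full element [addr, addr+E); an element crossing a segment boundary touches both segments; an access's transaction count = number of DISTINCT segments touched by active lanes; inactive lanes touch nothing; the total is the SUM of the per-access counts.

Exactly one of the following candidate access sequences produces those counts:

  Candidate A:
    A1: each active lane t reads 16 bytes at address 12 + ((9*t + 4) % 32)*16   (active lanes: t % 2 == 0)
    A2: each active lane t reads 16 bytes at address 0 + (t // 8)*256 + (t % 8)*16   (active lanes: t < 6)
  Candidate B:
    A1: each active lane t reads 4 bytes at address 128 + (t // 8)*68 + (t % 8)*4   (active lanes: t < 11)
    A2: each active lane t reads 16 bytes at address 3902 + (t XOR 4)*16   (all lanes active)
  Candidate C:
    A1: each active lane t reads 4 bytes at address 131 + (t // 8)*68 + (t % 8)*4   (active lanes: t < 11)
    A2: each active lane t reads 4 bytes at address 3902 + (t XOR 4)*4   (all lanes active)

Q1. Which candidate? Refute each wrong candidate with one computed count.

A: A1 gives 8 transactions, not 2
C: A2 gives 3 transactions, not 9
B: all counts match (2,9)

Answer: B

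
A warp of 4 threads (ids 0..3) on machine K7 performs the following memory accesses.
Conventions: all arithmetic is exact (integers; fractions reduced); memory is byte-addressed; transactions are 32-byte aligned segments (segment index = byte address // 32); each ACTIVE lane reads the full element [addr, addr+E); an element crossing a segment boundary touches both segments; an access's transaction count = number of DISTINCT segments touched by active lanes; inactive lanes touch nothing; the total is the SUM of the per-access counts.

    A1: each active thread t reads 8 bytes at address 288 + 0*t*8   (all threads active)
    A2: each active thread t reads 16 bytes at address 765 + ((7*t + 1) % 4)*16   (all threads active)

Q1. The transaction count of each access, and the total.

A1: 1 transaction
A2: 3 transactions

Answer: 1,3; total 4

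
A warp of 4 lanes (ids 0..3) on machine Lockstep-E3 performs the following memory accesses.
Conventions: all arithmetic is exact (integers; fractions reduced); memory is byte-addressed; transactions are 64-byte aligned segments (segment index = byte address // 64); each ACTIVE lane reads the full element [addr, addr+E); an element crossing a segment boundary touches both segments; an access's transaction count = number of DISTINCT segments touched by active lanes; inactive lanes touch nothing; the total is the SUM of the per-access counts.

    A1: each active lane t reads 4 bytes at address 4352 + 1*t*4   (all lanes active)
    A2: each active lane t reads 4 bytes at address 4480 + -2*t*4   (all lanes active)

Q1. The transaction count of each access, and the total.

A1: 1 transaction
A2: 2 transactions

Answer: 1,2; total 3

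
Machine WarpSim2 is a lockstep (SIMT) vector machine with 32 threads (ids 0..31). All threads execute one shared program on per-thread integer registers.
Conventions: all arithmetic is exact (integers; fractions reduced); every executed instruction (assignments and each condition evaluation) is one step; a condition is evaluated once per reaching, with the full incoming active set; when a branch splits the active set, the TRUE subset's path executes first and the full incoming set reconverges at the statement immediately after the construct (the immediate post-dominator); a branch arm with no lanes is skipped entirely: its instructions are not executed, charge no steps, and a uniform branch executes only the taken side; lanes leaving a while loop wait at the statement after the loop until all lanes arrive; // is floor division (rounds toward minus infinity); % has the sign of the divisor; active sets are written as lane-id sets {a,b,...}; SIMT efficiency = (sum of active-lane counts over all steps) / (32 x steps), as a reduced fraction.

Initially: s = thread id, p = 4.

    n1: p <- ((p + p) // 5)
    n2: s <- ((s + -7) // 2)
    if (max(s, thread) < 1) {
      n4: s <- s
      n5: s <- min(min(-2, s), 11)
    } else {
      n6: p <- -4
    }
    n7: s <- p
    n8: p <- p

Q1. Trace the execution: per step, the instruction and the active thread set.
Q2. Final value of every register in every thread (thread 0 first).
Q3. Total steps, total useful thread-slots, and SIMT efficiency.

step 0: p <- ((p + p) // 5)          {0,1,2,3,4,5,6,7,8,9,10,11,12,13,14,15,16,17,18,19,20,21,22,23,24,25,26,27,28,29,30,31}
step 1: s <- ((s + -7) // 2)         {0,1,2,3,4,5,6,7,8,9,10,11,12,13,14,15,16,17,18,19,20,21,22,23,24,25,26,27,28,29,30,31}
step 2: eval (max(s, thread) < 1)    {0,1,2,3,4,5,6,7,8,9,10,11,12,13,14,15,16,17,18,19,20,21,22,23,24,25,26,27,28,29,30,31}
step 3: s <- s                       {0}
step 4: s <- min(min(-2, s), 11)     {0}
step 5: p <- -4                      {1,2,3,4,5,6,7,8,9,10,11,12,13,14,15,16,17,18,19,20,21,22,23,24,25,26,27,28,29,30,31}
step 6: s <- p                       {0,1,2,3,4,5,6,7,8,9,10,11,12,13,14,15,16,17,18,19,20,21,22,23,24,25,26,27,28,29,30,31}
step 7: p <- p                       {0,1,2,3,4,5,6,7,8,9,10,11,12,13,14,15,16,17,18,19,20,21,22,23,24,25,26,27,28,29,30,31}

Answer: 8 steps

s: 1,-4,-4,-4,-4,-4,-4,-4,-4,-4,-4,-4,-4,-4,-4,-4,-4,-4,-4,-4,-4,-4,-4,-4,-4,-4,-4,-4,-4,-4,-4,-4
p: 1,-4,-4,-4,-4,-4,-4,-4,-4,-4,-4,-4,-4,-4,-4,-4,-4,-4,-4,-4,-4,-4,-4,-4,-4,-4,-4,-4,-4,-4,-4,-4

steps = 8; useful = 193; efficiency = 193/256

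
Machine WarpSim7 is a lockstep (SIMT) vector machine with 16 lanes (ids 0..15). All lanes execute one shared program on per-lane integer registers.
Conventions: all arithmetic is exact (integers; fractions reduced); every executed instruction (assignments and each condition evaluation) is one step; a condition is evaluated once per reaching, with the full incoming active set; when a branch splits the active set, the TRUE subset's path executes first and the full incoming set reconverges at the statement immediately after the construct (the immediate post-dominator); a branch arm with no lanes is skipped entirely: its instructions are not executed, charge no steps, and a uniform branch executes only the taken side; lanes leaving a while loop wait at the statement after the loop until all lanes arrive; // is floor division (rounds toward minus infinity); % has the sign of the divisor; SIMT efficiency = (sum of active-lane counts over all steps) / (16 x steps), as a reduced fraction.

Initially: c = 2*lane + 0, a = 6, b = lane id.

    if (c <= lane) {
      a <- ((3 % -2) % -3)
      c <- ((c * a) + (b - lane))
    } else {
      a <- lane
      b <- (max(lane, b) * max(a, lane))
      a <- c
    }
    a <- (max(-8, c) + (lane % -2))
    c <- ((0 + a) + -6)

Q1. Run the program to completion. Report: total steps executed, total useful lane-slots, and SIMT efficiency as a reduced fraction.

Answer: 8 steps, 95 useful, 95/128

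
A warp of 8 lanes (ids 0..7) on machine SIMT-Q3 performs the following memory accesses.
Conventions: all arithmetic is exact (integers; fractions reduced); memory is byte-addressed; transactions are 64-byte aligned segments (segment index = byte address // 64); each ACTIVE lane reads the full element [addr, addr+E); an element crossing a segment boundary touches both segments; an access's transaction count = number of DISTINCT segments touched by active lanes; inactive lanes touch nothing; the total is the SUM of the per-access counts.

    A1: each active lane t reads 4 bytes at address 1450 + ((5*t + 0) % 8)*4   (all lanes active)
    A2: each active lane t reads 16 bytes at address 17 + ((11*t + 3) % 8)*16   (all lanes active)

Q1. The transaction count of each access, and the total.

A1: 2 transactions
A2: 3 transactions

Answer: 2,3; total 5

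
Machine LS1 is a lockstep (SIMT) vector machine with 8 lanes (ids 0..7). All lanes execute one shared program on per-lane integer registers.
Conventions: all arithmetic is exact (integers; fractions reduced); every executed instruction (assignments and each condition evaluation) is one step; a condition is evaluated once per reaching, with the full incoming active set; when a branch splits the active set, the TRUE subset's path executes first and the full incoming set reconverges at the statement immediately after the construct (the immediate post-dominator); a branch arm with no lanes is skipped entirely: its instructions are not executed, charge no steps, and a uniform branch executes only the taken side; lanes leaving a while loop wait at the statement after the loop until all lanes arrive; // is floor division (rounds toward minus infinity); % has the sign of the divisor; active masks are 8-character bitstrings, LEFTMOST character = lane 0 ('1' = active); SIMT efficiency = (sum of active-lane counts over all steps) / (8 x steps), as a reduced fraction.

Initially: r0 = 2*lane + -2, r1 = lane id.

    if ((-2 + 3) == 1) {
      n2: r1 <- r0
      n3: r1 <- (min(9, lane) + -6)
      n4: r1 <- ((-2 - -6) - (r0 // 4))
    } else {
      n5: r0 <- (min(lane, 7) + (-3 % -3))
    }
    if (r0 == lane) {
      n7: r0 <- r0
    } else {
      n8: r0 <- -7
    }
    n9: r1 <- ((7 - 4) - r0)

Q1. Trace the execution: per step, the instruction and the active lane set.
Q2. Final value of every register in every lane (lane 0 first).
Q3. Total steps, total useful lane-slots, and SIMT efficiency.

step 0: eval ((-2 + 3) == 1)         11111111
step 1: r1 <- r0                     11111111
step 2: r1 <- (min(9, lane) + -6)    11111111
step 3: r1 <- ((-2 - -6) - (r0 // 4)) 11111111
step 4: eval (r0 == lane)            11111111
step 5: r0 <- r0                     00100000
step 6: r0 <- -7                     11011111
step 7: r1 <- ((7 - 4) - r0)         11111111

Answer: 8 steps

r0: -7,-7,2,-7,-7,-7,-7,-7
r1: 10,10,1,10,10,10,10,10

steps = 8; useful = 56; efficiency = 56/64 = 7/8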